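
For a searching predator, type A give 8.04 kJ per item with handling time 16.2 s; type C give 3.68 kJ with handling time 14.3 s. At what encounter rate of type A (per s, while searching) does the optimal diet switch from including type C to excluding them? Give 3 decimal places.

0.066 per s

The zero-one rule: include type C iff E₂/h₂ > λE₁/(1+λh₁). Equality gives the switch point.
λE₁h₂ = E₂ + λE₂h₁ ⇒ λ = E₂/(E₁h₂ − E₂h₁) = 3.68/(115 − 59.62) = 0.06648 per s.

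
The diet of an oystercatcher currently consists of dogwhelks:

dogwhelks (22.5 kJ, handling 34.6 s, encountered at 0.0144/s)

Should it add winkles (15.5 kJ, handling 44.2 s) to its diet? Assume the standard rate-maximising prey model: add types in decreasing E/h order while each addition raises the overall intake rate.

Yes

On dogwhelks alone, R = ΣλE/(1+Σλh) = 0.324/1.498 = 0.2163 kJ/s.
Profitability of winkles: 15.5/44.2 = 0.3507 kJ/s.
0.3507 > 0.2163, so adding winkles raises the average — include it.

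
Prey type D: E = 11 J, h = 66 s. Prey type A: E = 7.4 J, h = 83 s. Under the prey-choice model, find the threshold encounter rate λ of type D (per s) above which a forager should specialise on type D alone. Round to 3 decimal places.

At the threshold, the rate on type D alone equals the profitability of type A: λ·11/(1 + λ·66) = 7.4/83 = 0.08916.
Rearranging, λ(11 − 0.08916×66) = 0.08916, so λ = 0.08916/5.116 = 0.01743 per s.

0.017 per s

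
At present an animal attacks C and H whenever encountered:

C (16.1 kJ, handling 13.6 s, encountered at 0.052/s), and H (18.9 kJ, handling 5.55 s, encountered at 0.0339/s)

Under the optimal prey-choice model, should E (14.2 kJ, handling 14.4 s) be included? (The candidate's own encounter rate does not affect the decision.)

On C and H alone, R = ΣλE/(1+Σλh) = 1.478/1.895 = 0.7798 kJ/s.
Profitability of E: 14.2/14.4 = 0.9861 kJ/s.
0.9861 > 0.7798, so adding E raises the average — include it.

Yes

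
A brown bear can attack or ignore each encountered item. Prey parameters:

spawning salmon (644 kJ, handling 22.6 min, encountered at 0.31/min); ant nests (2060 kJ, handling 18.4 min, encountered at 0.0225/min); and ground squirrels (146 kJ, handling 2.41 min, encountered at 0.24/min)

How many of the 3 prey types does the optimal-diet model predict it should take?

2

E/h in descending order: ant nests 112, ground squirrels 60.6, spawning salmon 28.5 kJ/min. The optimal diet is the largest prefix of this list for which every included type satisfies E_i/h_i > R on the types above it.
Rate on top 1: 32.78. ground squirrels: 60.6 > 32.78 → include.
Rate on top 2: 40.85. spawning salmon: 28.5 < 40.85 → exclude; stop.
Optimal diet: ant nests, ground squirrels — 2 of 3 types.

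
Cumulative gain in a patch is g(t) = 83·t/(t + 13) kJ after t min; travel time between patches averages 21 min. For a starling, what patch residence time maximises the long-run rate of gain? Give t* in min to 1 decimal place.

Maximise g(t)/(T+t): set derivative to zero → g'(t)(T+t) = g(t).
g'(t) = 83·13/(t + 13)². Setting 83·13/(t+13)² = 83t/[(t+13)(21+t)] gives 13(21+t) = t(t+13), so t² = 13×21 = 273.
t* = √273 = 16.52 min.

16.5 min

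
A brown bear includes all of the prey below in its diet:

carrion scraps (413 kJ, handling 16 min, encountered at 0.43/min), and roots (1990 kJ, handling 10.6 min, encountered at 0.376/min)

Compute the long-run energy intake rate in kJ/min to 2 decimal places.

R = (0.43×413 + 0.376×1990) / (1 + 0.43×16 + 0.376×10.6) = 925.8/11.87 = 78.03 kJ/min.

78.03 kJ/min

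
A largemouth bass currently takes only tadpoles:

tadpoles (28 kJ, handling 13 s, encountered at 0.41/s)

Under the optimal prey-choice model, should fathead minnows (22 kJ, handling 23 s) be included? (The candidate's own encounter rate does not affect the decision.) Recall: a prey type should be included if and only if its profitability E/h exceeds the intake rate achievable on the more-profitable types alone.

No

Current rate: (0.41×28)/(1 + 0.41×13) = 1.814 kJ/s.
Profitability of fathead minnows: 22/23 = 0.9565 kJ/s.
Since 0.9565 < R, time spent handling fathead minnows is better spent searching.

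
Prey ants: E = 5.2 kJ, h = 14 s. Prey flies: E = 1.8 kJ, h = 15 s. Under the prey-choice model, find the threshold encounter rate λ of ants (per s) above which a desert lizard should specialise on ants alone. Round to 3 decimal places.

At the threshold, the rate on ants alone equals the profitability of flies: λ·5.2/(1 + λ·14) = 1.8/15 = 0.12.
Rearranging, λ(5.2 − 0.12×14) = 0.12, so λ = 0.12/3.52 = 0.03409 per s.

0.034 per s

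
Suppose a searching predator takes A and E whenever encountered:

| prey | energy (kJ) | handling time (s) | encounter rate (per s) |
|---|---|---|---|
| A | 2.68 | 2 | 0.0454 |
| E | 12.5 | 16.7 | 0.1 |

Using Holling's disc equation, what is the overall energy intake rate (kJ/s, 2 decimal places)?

0.50 kJ/s

R = Σλ_iE_i / (1 + Σλ_ih_i)
Numerator: 0.0454×2.68 + 0.1×12.5 = 1.372
Denominator: 1 + 0.0454×2 + 0.1×16.7 = 2.761
R = 1.372/2.761 = 0.4968 kJ/s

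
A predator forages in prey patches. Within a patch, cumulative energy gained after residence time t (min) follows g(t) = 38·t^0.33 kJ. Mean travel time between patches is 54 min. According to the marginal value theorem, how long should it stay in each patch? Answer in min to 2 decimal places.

By the marginal value theorem, leave when the instantaneous gain rate g'(t) equals the habitat-wide average g(t)/(T + t).
g'(t) = 0.33·38·t^-0.67. Setting 0.33·38·t^-0.67 = 38·t^0.33/(54+t) gives 0.33(54+t) = t, so 0.67·t = 0.33×54.
t* = 0.33×54/0.67 = 26.6 min.

26.60 min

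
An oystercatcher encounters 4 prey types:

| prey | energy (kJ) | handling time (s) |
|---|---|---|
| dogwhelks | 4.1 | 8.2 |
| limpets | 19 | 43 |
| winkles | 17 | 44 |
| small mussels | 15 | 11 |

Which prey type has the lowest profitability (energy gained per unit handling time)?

Profitability E/h (kJ/s): dogwhelks = 4.1/8.2 = 0.5, limpets = 19/43 = 0.442, winkles = 17/44 = 0.386, small mussels = 15/11 = 1.36.
Ranked: small mussels > dogwhelks > limpets > winkles.

winkles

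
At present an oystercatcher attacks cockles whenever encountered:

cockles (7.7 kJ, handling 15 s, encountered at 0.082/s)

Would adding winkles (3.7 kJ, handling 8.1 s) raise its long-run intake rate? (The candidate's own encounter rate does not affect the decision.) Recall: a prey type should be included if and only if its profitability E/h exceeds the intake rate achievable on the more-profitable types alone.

Yes

Current rate: (0.082×7.7)/(1 + 0.082×15) = 0.2831 kJ/s.
Profitability of winkles: 3.7/8.1 = 0.4568 kJ/s.
Since 0.4568 > R, including winkles increases the long-run rate.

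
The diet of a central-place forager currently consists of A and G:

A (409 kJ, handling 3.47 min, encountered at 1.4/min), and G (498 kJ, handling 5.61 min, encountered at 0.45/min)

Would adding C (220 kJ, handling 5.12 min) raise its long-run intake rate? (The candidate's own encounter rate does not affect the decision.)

Intake rate on the current diet: R = (1.4×409 + 0.45×498) / (1 + 1.4×3.47 + 0.45×5.61) = 796.7/8.383 = 95.04 kJ/min.
Profitability of C: 220/5.12 = 42.97 kJ/min.
42.97 < 95.04, so adding C would lower the average — exclude it.

No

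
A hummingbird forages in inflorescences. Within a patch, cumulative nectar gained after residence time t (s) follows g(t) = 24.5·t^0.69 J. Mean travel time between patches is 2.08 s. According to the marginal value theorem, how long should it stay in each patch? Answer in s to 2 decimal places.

By the marginal value theorem, leave when the instantaneous gain rate g'(t) equals the habitat-wide average g(t)/(T + t).
g'(t) = 0.69·24.5·t^-0.31. Setting 0.69·24.5·t^-0.31 = 24.5·t^0.69/(2.08+t) gives 0.69(2.08+t) = t, so 0.31·t = 0.69×2.08.
t* = 0.69×2.08/0.31 = 4.63 s.

4.63 s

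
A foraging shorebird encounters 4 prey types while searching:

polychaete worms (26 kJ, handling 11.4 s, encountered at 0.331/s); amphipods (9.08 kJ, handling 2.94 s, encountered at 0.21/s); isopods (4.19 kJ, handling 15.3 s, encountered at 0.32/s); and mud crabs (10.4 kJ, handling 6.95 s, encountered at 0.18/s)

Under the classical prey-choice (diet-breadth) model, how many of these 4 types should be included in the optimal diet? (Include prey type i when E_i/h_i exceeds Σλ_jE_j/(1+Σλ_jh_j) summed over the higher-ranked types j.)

2

Profitabilities (E/h, kJ/s): amphipods 3.09, polychaete worms 2.28, mud crabs 1.5, isopods 0.274. Add prey in this order while the next type's profitability exceeds the intake rate on those already taken.
Rate on top 1: 1.179. polychaete worms: 2.28 > 1.179 → include.
Rate on top 2: 1.95. mud crabs: 1.5 < 1.95 → exclude; stop.
Optimal diet: amphipods, polychaete worms — 2 of 4 types.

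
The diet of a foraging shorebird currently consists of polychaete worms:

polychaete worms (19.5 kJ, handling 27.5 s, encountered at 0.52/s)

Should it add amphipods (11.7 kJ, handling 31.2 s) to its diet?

No

On polychaete worms alone, R = ΣλE/(1+Σλh) = 10.14/15.3 = 0.6627 kJ/s.
Profitability of amphipods: 11.7/31.2 = 0.375 kJ/s.
Since 0.375 < R, time spent handling amphipods is better spent searching.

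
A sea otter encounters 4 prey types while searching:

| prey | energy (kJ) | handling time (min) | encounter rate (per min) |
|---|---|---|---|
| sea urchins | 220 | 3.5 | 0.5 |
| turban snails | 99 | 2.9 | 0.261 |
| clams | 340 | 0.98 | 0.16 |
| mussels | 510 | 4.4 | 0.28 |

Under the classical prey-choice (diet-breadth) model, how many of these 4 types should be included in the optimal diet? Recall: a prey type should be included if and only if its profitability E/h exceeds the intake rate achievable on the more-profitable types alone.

Profitabilities (E/h, kJ/min): clams 347, mussels 116, sea urchins 62.9, turban snails 34.1. Add prey in this order while the next type's profitability exceeds the intake rate on those already taken.
Rate on top 1: 47.03. mussels: 116 > 47.03 → include.
Rate on top 2: 82.55. sea urchins: 62.9 < 82.55 → exclude; stop.
Optimal diet: clams, mussels — 2 of 4 types.

2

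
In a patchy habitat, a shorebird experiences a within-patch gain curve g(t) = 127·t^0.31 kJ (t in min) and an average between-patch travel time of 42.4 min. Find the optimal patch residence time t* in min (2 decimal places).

19.05 min

Maximise g(t)/(T+t): set derivative to zero → g'(t)(T+t) = g(t).
g'(t) = 0.31·127·t^-0.69. Setting 0.31·127·t^-0.69 = 127·t^0.31/(42.4+t) gives 0.31(42.4+t) = t, so 0.69·t = 0.31×42.4.
t* = 0.31×42.4/0.69 = 19.05 min.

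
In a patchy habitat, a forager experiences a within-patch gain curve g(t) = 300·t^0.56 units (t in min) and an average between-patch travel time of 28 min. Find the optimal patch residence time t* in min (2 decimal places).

35.64 min

Optimal t* satisfies g'(t*) = g(t*)/(T + t*).
g'(t) = 0.56·300·t^-0.44. Setting 0.56·300·t^-0.44 = 300·t^0.56/(28+t) gives 0.56(28+t) = t, so 0.44·t = 0.56×28.
t* = 0.56×28/0.44 = 35.64 min.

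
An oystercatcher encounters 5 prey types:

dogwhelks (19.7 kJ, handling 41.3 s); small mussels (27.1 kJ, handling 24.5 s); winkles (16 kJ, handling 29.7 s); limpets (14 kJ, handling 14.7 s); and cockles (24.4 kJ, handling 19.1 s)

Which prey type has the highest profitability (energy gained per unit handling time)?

In descending order of E/h:
cockles: 24.4/19.1 = 1.28 kJ/s
small mussels: 27.1/24.5 = 1.11 kJ/s
limpets: 14/14.7 = 0.952 kJ/s
winkles: 16/29.7 = 0.539 kJ/s
dogwhelks: 19.7/41.3 = 0.477 kJ/s

cockles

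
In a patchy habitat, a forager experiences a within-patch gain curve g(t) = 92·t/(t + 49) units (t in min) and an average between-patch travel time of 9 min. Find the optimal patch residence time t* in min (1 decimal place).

Optimal t* satisfies g'(t*) = g(t*)/(T + t*).
g'(t) = 92·49/(t + 49)². Setting 92·49/(t+49)² = 92t/[(t+49)(9+t)] gives 49(9+t) = t(t+49), so t² = 49×9 = 441.
t* = √441 = 21 min.

21.0 min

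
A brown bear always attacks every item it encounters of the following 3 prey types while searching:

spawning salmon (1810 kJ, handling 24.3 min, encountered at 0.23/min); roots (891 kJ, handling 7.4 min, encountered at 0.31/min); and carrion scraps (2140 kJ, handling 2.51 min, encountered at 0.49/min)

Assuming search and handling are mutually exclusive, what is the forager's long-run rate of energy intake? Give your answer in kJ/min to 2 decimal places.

172.17 kJ/min

R = Σλ_iE_i / (1 + Σλ_ih_i)
Numerator: 0.23×1810 + 0.31×891 + 0.49×2140 = 1741
Denominator: 1 + 0.23×24.3 + 0.31×7.4 + 0.49×2.51 = 10.11
R = 1741/10.11 = 172.2 kJ/min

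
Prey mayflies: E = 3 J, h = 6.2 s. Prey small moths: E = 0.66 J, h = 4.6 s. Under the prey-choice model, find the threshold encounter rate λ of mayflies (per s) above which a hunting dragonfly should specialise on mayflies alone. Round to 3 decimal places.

At the threshold, the rate on mayflies alone equals the profitability of small moths: λ·3/(1 + λ·6.2) = 0.66/4.6 = 0.1435.
Rearranging, λ(3 − 0.1435×6.2) = 0.1435, so λ = 0.1435/2.11 = 0.06799 per s.

0.068 per s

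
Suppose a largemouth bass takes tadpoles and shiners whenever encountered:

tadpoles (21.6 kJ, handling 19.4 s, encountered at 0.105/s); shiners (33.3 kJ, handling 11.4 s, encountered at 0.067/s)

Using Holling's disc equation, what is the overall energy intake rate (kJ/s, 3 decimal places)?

1.184 kJ/s

R = (0.105×21.6 + 0.067×33.3) / (1 + 0.105×19.4 + 0.067×11.4) = 4.499/3.801 = 1.184 kJ/s.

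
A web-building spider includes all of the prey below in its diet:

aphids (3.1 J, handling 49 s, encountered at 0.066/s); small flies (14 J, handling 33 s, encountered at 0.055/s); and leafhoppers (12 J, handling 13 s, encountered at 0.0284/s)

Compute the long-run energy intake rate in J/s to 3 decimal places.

0.205 J/s

Energy encountered per unit search time: 0.066×3.1 + 0.055×14 + 0.0284×12 = 1.315 J/s.
Handling time per unit search time: 0.066×49 + 0.055×33 + 0.0284×13 = 5.418.
Rate = 1.315/(1 + 5.418) = 0.2049 J/s.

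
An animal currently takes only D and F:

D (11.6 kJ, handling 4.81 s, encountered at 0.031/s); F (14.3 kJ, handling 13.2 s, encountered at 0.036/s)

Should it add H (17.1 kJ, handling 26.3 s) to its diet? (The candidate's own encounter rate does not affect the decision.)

Yes

Current rate: (0.031×11.6 + 0.036×14.3)/(1 + 0.031×4.81 + 0.036×13.2) = 0.5383 kJ/s.
H: E/h = 17.1/26.3 = 0.6502 kJ/s.
Since 0.6502 > R, including H increases the long-run rate.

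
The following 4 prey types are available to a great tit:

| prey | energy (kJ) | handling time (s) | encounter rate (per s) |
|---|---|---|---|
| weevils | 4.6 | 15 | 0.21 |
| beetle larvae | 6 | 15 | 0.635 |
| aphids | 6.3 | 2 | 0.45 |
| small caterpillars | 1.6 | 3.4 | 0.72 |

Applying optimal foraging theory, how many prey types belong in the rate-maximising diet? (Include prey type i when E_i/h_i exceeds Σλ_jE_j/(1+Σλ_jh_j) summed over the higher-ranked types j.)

E/h in descending order: aphids 3.15, small caterpillars 0.471, beetle larvae 0.4, weevils 0.307 kJ/s. The optimal diet is the largest prefix of this list for which every included type satisfies E_i/h_i > R on the types above it.
Rate on top 1: 1.492. small caterpillars: 0.471 < 1.492 → exclude; stop.
Optimal diet: aphids — 1 of 4 types.

1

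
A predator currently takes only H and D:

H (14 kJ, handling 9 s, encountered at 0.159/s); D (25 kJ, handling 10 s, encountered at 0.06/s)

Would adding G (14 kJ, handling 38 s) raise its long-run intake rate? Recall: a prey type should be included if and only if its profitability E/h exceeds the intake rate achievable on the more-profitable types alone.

Current rate: (0.159×14 + 0.06×25)/(1 + 0.159×9 + 0.06×10) = 1.229 kJ/s.
G: E/h = 14/38 = 0.3684 kJ/s.
Since 0.3684 < R, time spent handling G is better spent searching.

No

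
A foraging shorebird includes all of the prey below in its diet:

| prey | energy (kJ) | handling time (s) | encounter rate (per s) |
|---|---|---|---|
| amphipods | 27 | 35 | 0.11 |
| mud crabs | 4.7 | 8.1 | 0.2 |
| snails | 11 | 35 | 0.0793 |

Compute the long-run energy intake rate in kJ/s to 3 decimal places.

0.517 kJ/s

Energy encountered per unit search time: 0.11×27 + 0.2×4.7 + 0.0793×11 = 4.782 kJ/s.
Handling time per unit search time: 0.11×35 + 0.2×8.1 + 0.0793×35 = 8.245.
Rate = 4.782/(1 + 8.245) = 0.5173 kJ/s.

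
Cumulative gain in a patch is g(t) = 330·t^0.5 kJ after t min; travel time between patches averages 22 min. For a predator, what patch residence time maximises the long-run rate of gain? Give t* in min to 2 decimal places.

By the marginal value theorem, leave when the instantaneous gain rate g'(t) equals the habitat-wide average g(t)/(T + t).
g'(t) = 0.5·330·t^-0.5. Setting 0.5·330·t^-0.5 = 330·t^0.5/(22+t) gives 0.5(22+t) = t, so 0.50·t = 0.5×22.
t* = 0.5×22/0.50 = 22 min.

22.00 min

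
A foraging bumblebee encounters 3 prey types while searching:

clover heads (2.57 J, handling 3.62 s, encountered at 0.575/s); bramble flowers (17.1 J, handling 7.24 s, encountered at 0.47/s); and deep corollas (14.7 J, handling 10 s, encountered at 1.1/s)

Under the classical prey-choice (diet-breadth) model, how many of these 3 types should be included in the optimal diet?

Profitabilities (E/h, J/s): bramble flowers 2.36, deep corollas 1.47, clover heads 0.71. Add prey in this order while the next type's profitability exceeds the intake rate on those already taken.
Rate on top 1: 1.825. deep corollas: 1.47 < 1.825 → exclude; stop.
Optimal diet: bramble flowers — 1 of 3 types.

1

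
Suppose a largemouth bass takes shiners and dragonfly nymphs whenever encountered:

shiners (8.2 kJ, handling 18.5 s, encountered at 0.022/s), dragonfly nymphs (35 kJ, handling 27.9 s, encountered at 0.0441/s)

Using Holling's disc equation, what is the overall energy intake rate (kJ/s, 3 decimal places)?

0.654 kJ/s

Energy encountered per unit search time: 0.022×8.2 + 0.0441×35 = 1.724 kJ/s.
Handling time per unit search time: 0.022×18.5 + 0.0441×27.9 = 1.637.
Rate = 1.724/(1 + 1.637) = 0.6536 kJ/s.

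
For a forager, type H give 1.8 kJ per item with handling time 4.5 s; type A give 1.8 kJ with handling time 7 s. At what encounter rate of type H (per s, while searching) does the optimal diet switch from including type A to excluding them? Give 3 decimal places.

0.400 per s

At the threshold, the rate on type H alone equals the profitability of type A: λ·1.8/(1 + λ·4.5) = 1.8/7 = 0.2571.
Rearranging, λ(1.8 − 0.2571×4.5) = 0.2571, so λ = 0.2571/0.6429 = 0.4 per s.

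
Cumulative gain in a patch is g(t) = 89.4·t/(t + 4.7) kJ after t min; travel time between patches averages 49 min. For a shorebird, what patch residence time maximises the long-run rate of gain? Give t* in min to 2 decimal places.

By the marginal value theorem, leave when the instantaneous gain rate g'(t) equals the habitat-wide average g(t)/(T + t).
g'(t) = 89.4·4.7/(t + 4.7)². Setting 89.4·4.7/(t+4.7)² = 89.4t/[(t+4.7)(49+t)] gives 4.7(49+t) = t(t+4.7), so t² = 4.7×49 = 230.3.
t* = √230.3 = 15.18 min.

15.18 min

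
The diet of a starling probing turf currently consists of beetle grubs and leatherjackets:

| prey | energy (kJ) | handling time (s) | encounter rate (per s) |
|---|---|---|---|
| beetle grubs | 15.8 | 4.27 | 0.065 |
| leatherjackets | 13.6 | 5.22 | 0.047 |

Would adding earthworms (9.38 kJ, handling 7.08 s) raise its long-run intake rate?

On beetle grubs and leatherjackets alone, R = ΣλE/(1+Σλh) = 1.666/1.523 = 1.094 kJ/s.
earthworms: E/h = 9.38/7.08 = 1.325 kJ/s.
Since 1.325 > R, including earthworms increases the long-run rate.

Yes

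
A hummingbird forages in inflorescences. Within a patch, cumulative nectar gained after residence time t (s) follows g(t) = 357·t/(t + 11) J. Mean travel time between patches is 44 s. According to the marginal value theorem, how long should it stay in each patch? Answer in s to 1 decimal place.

22.0 s

Optimal t* satisfies g'(t*) = g(t*)/(T + t*).
g'(t) = 357·11/(t + 11)². Setting 357·11/(t+11)² = 357t/[(t+11)(44+t)] gives 11(44+t) = t(t+11), so t² = 11×44 = 484.
t* = √484 = 22 s.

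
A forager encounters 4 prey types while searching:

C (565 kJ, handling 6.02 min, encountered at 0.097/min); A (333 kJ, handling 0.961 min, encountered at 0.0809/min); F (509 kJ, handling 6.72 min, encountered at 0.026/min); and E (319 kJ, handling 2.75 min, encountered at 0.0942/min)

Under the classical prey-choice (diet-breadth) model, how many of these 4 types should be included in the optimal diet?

4

Profitabilities (E/h, kJ/min): A 347, E 116, C 93.9, F 75.7. Add prey in this order while the next type's profitability exceeds the intake rate on those already taken.
Rate on top 1: 25. E: 116 > 25 → include.
Rate on top 2: 42.63. C: 93.9 > 42.63 → include.
Rate on top 3: 58.2. F: 75.7 > 58.2 → include.
Optimal diet: A, E, C, F — 4 of 4 types.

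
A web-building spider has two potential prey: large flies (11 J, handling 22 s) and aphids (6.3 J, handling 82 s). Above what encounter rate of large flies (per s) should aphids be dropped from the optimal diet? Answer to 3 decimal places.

At the threshold, the rate on large flies alone equals the profitability of aphids: λ·11/(1 + λ·22) = 6.3/82 = 0.07683.
Rearranging, λ(11 − 0.07683×22) = 0.07683, so λ = 0.07683/9.31 = 0.008253 per s.

0.008 per s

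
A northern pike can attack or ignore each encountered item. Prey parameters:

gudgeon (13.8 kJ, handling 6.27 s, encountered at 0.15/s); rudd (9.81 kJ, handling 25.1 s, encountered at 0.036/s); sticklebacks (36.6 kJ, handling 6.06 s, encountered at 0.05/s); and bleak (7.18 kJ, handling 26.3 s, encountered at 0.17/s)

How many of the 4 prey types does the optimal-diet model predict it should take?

E/h in descending order: sticklebacks 6.04, gudgeon 2.2, rudd 0.391, bleak 0.273 kJ/s. The optimal diet is the largest prefix of this list for which every included type satisfies E_i/h_i > R on the types above it.
Rate on top 1: 1.404. gudgeon: 2.2 > 1.404 → include.
Rate on top 2: 1.738. rudd: 0.391 < 1.738 → exclude; stop.
Optimal diet: sticklebacks, gudgeon — 2 of 4 types.

2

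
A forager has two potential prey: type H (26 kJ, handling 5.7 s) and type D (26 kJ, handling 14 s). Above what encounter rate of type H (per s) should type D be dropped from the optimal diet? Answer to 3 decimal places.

The zero-one rule: include type D iff E₂/h₂ > λE₁/(1+λh₁). Equality gives the switch point.
λE₁h₂ = E₂ + λE₂h₁ ⇒ λ = E₂/(E₁h₂ − E₂h₁) = 26/(364 − 148.2) = 0.1205 per s.

0.120 per s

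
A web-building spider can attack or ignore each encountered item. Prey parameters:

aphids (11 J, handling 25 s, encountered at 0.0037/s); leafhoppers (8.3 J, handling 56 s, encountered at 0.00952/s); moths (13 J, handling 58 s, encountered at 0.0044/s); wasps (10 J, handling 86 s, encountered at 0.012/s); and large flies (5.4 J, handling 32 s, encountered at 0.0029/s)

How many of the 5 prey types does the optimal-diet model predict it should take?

Rank by E/h (J/s): aphids 0.44, moths 0.224, large flies 0.169, leafhoppers 0.148, wasps 0.116. Include each in turn until the next type's E/h falls below the running intake rate.
Rate on top 1: 0.03725. moths: 0.224 > 0.03725 → include.
Rate on top 2: 0.07264. large flies: 0.169 > 0.07264 → include.
Rate on top 3: 0.07883. leafhoppers: 0.148 > 0.07883 → include.
Rate on top 4: 0.09758. wasps: 0.116 > 0.09758 → include.
Optimal diet: aphids, moths, large flies, leafhoppers, wasps — 5 of 5 types.

5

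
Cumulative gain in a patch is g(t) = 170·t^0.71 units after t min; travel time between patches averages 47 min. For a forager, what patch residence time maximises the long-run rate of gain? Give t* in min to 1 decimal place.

Optimal t* satisfies g'(t*) = g(t*)/(T + t*).
g'(t) = 0.71·170·t^-0.29. Setting 0.71·170·t^-0.29 = 170·t^0.71/(47+t) gives 0.71(47+t) = t, so 0.29·t = 0.71×47.
t* = 0.71×47/0.29 = 115.1 min.

115.1 min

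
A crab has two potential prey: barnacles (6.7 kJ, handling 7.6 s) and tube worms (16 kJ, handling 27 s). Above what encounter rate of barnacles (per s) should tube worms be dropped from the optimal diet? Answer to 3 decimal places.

0.270 per s

Drop tube worms once their profitability E₂/h₂ falls below the rate achievable on barnacles alone: E₂/h₂ = λE₁/(1 + λh₁).
Solve for λ: λE₁h₂ = E₂(1 + λh₁) → λ(E₁h₂ − E₂h₁) = E₂ → λ = E₂/(E₁h₂ − E₂h₁).
λ = 16/(6.7×27 − 16×7.6) = 16/59.3 = 0.2698 per s.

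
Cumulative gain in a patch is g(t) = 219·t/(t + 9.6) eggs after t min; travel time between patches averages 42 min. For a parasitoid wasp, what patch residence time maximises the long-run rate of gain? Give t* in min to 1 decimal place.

20.1 min

Maximise g(t)/(T+t): set derivative to zero → g'(t)(T+t) = g(t).
g'(t) = 219·9.6/(t + 9.6)². Setting 219·9.6/(t+9.6)² = 219t/[(t+9.6)(42+t)] gives 9.6(42+t) = t(t+9.6), so t² = 9.6×42 = 403.2.
t* = √403.2 = 20.08 min.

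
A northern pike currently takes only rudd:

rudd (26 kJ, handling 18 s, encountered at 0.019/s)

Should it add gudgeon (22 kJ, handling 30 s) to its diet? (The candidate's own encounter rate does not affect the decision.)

Current rate: (0.019×26)/(1 + 0.019×18) = 0.3681 kJ/s.
Profitability of gudgeon: 22/30 = 0.7333 kJ/s.
0.7333 > 0.3681, so adding gudgeon raises the average — include it.

Yes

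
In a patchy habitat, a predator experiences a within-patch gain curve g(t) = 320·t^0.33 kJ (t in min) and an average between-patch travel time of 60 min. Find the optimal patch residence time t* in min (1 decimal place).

Maximise g(t)/(T+t): set derivative to zero → g'(t)(T+t) = g(t).
g'(t) = 0.33·320·t^-0.67. Setting 0.33·320·t^-0.67 = 320·t^0.33/(60+t) gives 0.33(60+t) = t, so 0.67·t = 0.33×60.
t* = 0.33×60/0.67 = 29.55 min.

29.6 min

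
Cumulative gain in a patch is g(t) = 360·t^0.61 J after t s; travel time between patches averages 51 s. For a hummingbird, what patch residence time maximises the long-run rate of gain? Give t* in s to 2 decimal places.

By the marginal value theorem, leave when the instantaneous gain rate g'(t) equals the habitat-wide average g(t)/(T + t).
g'(t) = 0.61·360·t^-0.39. Setting 0.61·360·t^-0.39 = 360·t^0.61/(51+t) gives 0.61(51+t) = t, so 0.39·t = 0.61×51.
t* = 0.61×51/0.39 = 79.77 s.

79.77 s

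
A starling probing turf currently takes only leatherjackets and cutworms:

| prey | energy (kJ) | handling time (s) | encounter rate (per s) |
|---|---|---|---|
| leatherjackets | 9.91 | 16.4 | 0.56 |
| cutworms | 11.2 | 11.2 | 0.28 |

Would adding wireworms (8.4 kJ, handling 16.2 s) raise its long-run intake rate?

No

Intake rate on the current diet: R = (0.56×9.91 + 0.28×11.2) / (1 + 0.56×16.4 + 0.28×11.2) = 8.686/13.32 = 0.6521 kJ/s.
wireworms: E/h = 8.4/16.2 = 0.5185 kJ/s.
Since 0.5185 < R, time spent handling wireworms is better spent searching.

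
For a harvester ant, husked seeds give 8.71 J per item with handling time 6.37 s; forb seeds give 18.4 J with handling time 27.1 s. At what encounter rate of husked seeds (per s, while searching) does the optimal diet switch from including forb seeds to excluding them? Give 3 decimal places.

0.155 per s

The zero-one rule: include forb seeds iff E₂/h₂ > λE₁/(1+λh₁). Equality gives the switch point.
λE₁h₂ = E₂ + λE₂h₁ ⇒ λ = E₂/(E₁h₂ − E₂h₁) = 18.4/(236 − 117.2) = 0.1548 per s.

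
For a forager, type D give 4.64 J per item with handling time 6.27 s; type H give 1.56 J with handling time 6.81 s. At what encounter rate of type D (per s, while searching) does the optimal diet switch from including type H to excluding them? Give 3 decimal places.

At the threshold, the rate on type D alone equals the profitability of type H: λ·4.64/(1 + λ·6.27) = 1.56/6.81 = 0.2291.
Rearranging, λ(4.64 − 0.2291×6.27) = 0.2291, so λ = 0.2291/3.204 = 0.0715 per s.

0.072 per s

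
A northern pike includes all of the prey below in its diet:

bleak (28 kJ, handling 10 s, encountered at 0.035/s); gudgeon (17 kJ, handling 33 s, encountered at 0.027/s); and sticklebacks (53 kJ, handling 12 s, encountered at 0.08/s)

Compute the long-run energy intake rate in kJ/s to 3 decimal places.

R = Σλ_iE_i / (1 + Σλ_ih_i)
Numerator: 0.035×28 + 0.027×17 + 0.08×53 = 5.679
Denominator: 1 + 0.035×10 + 0.027×33 + 0.08×12 = 3.201
R = 5.679/3.201 = 1.774 kJ/s

1.774 kJ/s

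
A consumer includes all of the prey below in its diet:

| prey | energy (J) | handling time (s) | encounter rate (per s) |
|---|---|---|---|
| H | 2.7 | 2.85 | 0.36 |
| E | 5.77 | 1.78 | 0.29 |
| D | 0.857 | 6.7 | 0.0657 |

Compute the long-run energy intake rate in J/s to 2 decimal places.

0.91 J/s

R = (0.36×2.7 + 0.29×5.77 + 0.0657×0.857) / (1 + 0.36×2.85 + 0.29×1.78 + 0.0657×6.7) = 2.702/2.982 = 0.9059 J/s.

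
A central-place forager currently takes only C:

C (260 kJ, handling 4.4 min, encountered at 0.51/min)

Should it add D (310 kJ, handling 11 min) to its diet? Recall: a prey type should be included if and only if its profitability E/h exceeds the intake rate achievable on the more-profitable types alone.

On C alone, R = ΣλE/(1+Σλh) = 132.6/3.244 = 40.88 kJ/min.
D: E/h = 310/11 = 28.18 kJ/min.
Since 28.18 < R, time spent handling D is better spent searching.

No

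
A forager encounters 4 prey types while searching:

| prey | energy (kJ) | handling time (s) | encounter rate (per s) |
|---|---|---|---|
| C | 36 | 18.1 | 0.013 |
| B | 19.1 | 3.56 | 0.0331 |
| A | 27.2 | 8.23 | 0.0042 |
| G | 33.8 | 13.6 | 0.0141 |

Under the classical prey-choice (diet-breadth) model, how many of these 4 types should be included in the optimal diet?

Profitabilities (E/h, kJ/s): B 5.37, A 3.3, G 2.49, C 1.99. Add prey in this order while the next type's profitability exceeds the intake rate on those already taken.
Rate on top 1: 0.5656. A: 3.3 > 0.5656 → include.
Rate on top 2: 0.6477. G: 2.49 > 0.6477 → include.
Rate on top 3: 0.9099. C: 1.99 > 0.9099 → include.
Optimal diet: B, A, G, C — 4 of 4 types.

4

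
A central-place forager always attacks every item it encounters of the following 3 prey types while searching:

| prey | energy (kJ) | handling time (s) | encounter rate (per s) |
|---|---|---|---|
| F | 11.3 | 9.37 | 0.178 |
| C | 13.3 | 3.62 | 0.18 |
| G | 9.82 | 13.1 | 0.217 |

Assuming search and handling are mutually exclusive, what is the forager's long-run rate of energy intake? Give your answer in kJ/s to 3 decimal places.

Energy encountered per unit search time: 0.178×11.3 + 0.18×13.3 + 0.217×9.82 = 6.536 kJ/s.
Handling time per unit search time: 0.178×9.37 + 0.18×3.62 + 0.217×13.1 = 5.162.
Rate = 6.536/(1 + 5.162) = 1.061 kJ/s.

1.061 kJ/s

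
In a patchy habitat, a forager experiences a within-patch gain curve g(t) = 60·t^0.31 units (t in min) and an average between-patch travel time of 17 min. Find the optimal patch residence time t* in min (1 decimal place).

7.6 min

Optimal t* satisfies g'(t*) = g(t*)/(T + t*).
g'(t) = 0.31·60·t^-0.69. Setting 0.31·60·t^-0.69 = 60·t^0.31/(17+t) gives 0.31(17+t) = t, so 0.69·t = 0.31×17.
t* = 0.31×17/0.69 = 7.638 min.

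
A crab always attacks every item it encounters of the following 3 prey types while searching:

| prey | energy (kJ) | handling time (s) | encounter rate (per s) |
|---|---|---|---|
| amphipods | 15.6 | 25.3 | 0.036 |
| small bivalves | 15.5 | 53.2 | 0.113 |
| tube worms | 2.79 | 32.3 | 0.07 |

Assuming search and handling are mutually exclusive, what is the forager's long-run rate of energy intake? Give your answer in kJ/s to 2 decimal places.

0.25 kJ/s

R = Σλ_iE_i / (1 + Σλ_ih_i)
Numerator: 0.036×15.6 + 0.113×15.5 + 0.07×2.79 = 2.508
Denominator: 1 + 0.036×25.3 + 0.113×53.2 + 0.07×32.3 = 10.18
R = 2.508/10.18 = 0.2463 kJ/s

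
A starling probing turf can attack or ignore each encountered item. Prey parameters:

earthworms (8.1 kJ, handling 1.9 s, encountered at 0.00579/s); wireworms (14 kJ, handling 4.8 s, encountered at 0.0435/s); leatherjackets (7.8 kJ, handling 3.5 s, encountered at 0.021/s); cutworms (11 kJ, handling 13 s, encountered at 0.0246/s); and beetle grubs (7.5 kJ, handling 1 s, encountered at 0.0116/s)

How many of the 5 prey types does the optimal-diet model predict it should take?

5

E/h in descending order: beetle grubs 7.5, earthworms 4.26, wireworms 2.92, leatherjackets 2.23, cutworms 0.846 kJ/s. The optimal diet is the largest prefix of this list for which every included type satisfies E_i/h_i > R on the types above it.
Rate on top 1: 0.086. earthworms: 4.26 > 0.086 → include.
Rate on top 2: 0.1309. wireworms: 2.92 > 0.1309 → include.
Rate on top 3: 0.6033. leatherjackets: 2.23 > 0.6033 → include.
Rate on top 4: 0.6948. cutworms: 0.846 > 0.6948 → include.
Optimal diet: beetle grubs, earthworms, wireworms, leatherjackets, cutworms — 5 of 5 types.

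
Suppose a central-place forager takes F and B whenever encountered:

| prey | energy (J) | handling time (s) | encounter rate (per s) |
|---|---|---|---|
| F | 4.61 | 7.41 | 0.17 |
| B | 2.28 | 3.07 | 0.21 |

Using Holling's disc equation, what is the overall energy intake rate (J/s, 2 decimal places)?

Energy encountered per unit search time: 0.17×4.61 + 0.21×2.28 = 1.262 J/s.
Handling time per unit search time: 0.17×7.41 + 0.21×3.07 = 1.904.
Rate = 1.262/(1 + 1.904) = 0.4347 J/s.

0.43 J/s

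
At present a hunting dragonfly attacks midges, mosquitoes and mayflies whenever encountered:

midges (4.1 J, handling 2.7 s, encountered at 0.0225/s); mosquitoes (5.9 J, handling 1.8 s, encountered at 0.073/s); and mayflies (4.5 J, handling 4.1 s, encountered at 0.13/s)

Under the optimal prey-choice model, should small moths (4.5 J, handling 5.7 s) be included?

Current rate: (0.0225×4.1 + 0.073×5.9 + 0.13×4.5)/(1 + 0.0225×2.7 + 0.073×1.8 + 0.13×4.1) = 0.6422 J/s.
Profitability of small moths: 4.5/5.7 = 0.7895 J/s.
Since 0.7895 > R, including small moths increases the long-run rate.

Yes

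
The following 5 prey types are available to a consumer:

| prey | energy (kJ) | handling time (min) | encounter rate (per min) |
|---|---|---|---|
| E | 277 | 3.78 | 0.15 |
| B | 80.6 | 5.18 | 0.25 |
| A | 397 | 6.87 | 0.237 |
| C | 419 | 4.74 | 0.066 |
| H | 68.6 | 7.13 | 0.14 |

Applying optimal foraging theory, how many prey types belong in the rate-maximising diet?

Rank by E/h (kJ/min): C 88.4, E 73.3, A 57.8, B 15.6, H 9.62. Include each in turn until the next type's E/h falls below the running intake rate.
Rate on top 1: 21.06. E: 73.3 > 21.06 → include.
Rate on top 2: 36.81. A: 57.8 > 36.81 → include.
Rate on top 3: 46.55. B: 15.6 < 46.55 → exclude; stop.
Optimal diet: C, E, A — 3 of 5 types.

3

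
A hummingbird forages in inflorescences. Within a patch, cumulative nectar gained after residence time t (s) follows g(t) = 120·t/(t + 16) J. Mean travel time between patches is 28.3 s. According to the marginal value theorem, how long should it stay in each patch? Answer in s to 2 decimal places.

By the marginal value theorem, leave when the instantaneous gain rate g'(t) equals the habitat-wide average g(t)/(T + t).
g'(t) = 120·16/(t + 16)². Setting 120·16/(t+16)² = 120t/[(t+16)(28.3+t)] gives 16(28.3+t) = t(t+16), so t² = 16×28.3 = 452.8.
t* = √452.8 = 21.28 s.

21.28 s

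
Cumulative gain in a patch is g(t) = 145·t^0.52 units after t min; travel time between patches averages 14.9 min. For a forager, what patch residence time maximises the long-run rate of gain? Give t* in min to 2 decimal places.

16.14 min

By the marginal value theorem, leave when the instantaneous gain rate g'(t) equals the habitat-wide average g(t)/(T + t).
g'(t) = 0.52·145·t^-0.48. Setting 0.52·145·t^-0.48 = 145·t^0.52/(14.9+t) gives 0.52(14.9+t) = t, so 0.48·t = 0.52×14.9.
t* = 0.52×14.9/0.48 = 16.14 min.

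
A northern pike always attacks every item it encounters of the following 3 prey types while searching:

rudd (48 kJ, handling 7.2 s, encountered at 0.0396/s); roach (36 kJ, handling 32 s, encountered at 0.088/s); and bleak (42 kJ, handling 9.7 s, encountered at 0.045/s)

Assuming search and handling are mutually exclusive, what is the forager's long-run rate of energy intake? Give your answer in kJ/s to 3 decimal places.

1.534 kJ/s

Energy encountered per unit search time: 0.0396×48 + 0.088×36 + 0.045×42 = 6.959 kJ/s.
Handling time per unit search time: 0.0396×7.2 + 0.088×32 + 0.045×9.7 = 3.538.
Rate = 6.959/(1 + 3.538) = 1.534 kJ/s.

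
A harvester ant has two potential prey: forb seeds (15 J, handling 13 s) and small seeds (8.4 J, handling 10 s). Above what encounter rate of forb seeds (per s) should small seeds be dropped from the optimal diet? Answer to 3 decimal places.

0.206 per s

Drop small seeds once their profitability E₂/h₂ falls below the rate achievable on forb seeds alone: E₂/h₂ = λE₁/(1 + λh₁).
Solve for λ: λE₁h₂ = E₂(1 + λh₁) → λ(E₁h₂ − E₂h₁) = E₂ → λ = E₂/(E₁h₂ − E₂h₁).
λ = 8.4/(15×10 − 8.4×13) = 8.4/40.8 = 0.2059 per s.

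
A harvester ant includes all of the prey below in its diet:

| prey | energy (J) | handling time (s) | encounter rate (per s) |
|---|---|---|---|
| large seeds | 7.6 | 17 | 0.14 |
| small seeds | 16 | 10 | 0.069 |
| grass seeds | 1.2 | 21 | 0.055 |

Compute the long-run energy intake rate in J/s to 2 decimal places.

0.43 J/s

Energy encountered per unit search time: 0.14×7.6 + 0.069×16 + 0.055×1.2 = 2.234 J/s.
Handling time per unit search time: 0.14×17 + 0.069×10 + 0.055×21 = 4.225.
Rate = 2.234/(1 + 4.225) = 0.4276 J/s.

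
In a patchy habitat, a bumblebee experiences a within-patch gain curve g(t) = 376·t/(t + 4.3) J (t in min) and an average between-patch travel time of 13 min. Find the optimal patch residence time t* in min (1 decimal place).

7.5 min

Optimal t* satisfies g'(t*) = g(t*)/(T + t*).
g'(t) = 376·4.3/(t + 4.3)². Setting 376·4.3/(t+4.3)² = 376t/[(t+4.3)(13+t)] gives 4.3(13+t) = t(t+4.3), so t² = 4.3×13 = 55.9.
t* = √55.9 = 7.477 min.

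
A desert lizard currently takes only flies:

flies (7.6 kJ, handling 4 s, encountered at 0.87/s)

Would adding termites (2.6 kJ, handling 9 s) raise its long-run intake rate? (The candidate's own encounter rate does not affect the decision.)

No

On flies alone, R = ΣλE/(1+Σλh) = 6.612/4.48 = 1.476 kJ/s.
Profitability of termites: 2.6/9 = 0.2889 kJ/s.
Since 0.2889 < R, time spent handling termites is better spent searching.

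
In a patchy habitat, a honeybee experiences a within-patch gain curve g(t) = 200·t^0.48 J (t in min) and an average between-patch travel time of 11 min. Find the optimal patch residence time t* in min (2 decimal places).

10.15 min

Maximise g(t)/(T+t): set derivative to zero → g'(t)(T+t) = g(t).
g'(t) = 0.48·200·t^-0.52. Setting 0.48·200·t^-0.52 = 200·t^0.48/(11+t) gives 0.48(11+t) = t, so 0.52·t = 0.48×11.
t* = 0.48×11/0.52 = 10.15 min.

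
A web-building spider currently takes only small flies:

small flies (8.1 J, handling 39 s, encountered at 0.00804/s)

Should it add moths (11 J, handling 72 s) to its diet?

On small flies alone, R = ΣλE/(1+Σλh) = 0.06512/1.314 = 0.04958 J/s.
Profitability of moths: 11/72 = 0.1528 J/s.
Since 0.1528 > R, including moths increases the long-run rate.

Yes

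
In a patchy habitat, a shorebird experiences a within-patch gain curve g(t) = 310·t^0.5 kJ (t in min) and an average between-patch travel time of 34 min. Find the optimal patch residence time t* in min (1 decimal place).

34.0 min

Maximise g(t)/(T+t): set derivative to zero → g'(t)(T+t) = g(t).
g'(t) = 0.5·310·t^-0.5. Setting 0.5·310·t^-0.5 = 310·t^0.5/(34+t) gives 0.5(34+t) = t, so 0.50·t = 0.5×34.
t* = 0.5×34/0.50 = 34 min.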